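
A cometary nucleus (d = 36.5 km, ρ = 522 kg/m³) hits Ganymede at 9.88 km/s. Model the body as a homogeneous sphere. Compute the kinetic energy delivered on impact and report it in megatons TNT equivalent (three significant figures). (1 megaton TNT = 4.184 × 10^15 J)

d = 36500 m; v = 9880 m/s.
Mass m = (π/6) ρ d³ = (π/6) × 522 × (36500)³ = 1.329 × 10^16 kg
E = ½ m v² = 0.5 × 1.329 × 10^16 × (9880)² = 6.486 × 10^23 J
   = 6.486 × 10^23 / 4.184×10^15 = 1.550 × 10^8 Mt

E ≈ 1.55 × 10^8 Mt TNT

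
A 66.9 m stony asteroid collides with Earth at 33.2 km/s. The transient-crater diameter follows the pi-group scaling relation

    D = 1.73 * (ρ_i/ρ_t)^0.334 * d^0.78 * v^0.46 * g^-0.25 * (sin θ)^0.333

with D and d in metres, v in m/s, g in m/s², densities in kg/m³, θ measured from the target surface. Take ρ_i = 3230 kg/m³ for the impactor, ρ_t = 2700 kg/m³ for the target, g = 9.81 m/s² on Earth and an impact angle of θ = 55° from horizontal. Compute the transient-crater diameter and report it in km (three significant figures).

D ≈ 3.10 km

In SI units: v = 33200 m/s.
(ρ_i/ρ_t)^0.334 = (3230/2700)^0.334 = 1.062
d^0.78 = 66.9^0.78 = 26.54
v^0.46 = 33200^0.46 = 120.1
g^-0.25 = 9.81^-0.25 = 0.5650
(sin 55°)^0.333 = 0.8192^0.333 = 0.9357
D = 1.73 × 1.062 × 26.54 × 120.1 × 0.5650 × 0.9357 = 3096 m
   = 3.096 km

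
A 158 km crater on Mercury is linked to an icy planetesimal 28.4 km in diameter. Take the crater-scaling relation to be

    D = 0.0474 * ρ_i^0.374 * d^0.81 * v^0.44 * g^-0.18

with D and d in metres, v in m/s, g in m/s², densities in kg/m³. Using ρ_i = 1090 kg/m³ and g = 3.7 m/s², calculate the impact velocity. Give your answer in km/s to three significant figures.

Rearranging for v: v = [D / (0.0474 · 1090^0.374 · 28400^0.81 · 3.7^-0.18)]^(1/0.44).
D = 158000 m.
1090^0.374 = 13.68
28400^0.81 = 4048
3.7^-0.18 = 0.7902
Denominator = 0.0474 × 13.68 × 4048 × 0.7902 = 2074
D / 2074 = 158000 / 2074 = 76.18
v = 76.18^(1/0.44) = 76.18^2.2727 = 18917 m/s

v ≈ 18.9 km/s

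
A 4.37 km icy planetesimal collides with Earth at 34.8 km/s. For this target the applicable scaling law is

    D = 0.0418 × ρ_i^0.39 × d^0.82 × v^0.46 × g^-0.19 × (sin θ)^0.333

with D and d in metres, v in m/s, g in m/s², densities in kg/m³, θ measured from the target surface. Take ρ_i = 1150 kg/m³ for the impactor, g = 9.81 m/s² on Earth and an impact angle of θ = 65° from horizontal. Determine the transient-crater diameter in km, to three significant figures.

D ≈ 48.6 km

In SI units: d = 4370 m, v = 34800 m/s.
ρ_i^0.39 = 1150^0.39 = 15.62
d^0.82 = 4370^0.82 = 966.5
v^0.46 = 34800^0.46 = 122.8
g^-0.19 = 9.81^-0.19 = 0.6480
(sin 65°)^0.333 = 0.9063^0.333 = 0.9678
D = 0.0418 × 15.62 × 966.5 × 122.8 × 0.6480 × 0.9678 = 48598 m
   = 48.60 km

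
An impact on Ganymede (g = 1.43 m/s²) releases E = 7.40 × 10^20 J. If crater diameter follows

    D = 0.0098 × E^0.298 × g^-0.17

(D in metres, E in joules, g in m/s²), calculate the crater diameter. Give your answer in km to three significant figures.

D ≈ 15.3 km

E^0.298 = (7.40 × 10^20)^0.298 = 1.656 × 10^6
g^-0.17 = 1.43^-0.17 = 0.9410
D = 0.0098 × 1.656 × 10^6 × 0.9410 = 15271 m
   = 15.27 km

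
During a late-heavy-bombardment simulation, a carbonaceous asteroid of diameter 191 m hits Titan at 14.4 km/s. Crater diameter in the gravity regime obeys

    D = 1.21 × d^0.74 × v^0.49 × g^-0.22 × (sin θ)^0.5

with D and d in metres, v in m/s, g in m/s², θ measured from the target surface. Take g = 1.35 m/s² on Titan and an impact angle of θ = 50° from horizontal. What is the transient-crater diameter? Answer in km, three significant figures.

D ≈ 5.27 km

In SI units: v = 14400 m/s.
d^0.74 = 191^0.74 = 48.75
v^0.49 = 14400^0.49 = 109.0
g^-0.22 = 1.35^-0.22 = 0.9361
(sin 50°)^0.5 = 0.7660^0.5 = 0.8752
D = 1.21 × 48.75 × 109.0 × 0.9361 × 0.8752 = 5268 m
   = 5.268 km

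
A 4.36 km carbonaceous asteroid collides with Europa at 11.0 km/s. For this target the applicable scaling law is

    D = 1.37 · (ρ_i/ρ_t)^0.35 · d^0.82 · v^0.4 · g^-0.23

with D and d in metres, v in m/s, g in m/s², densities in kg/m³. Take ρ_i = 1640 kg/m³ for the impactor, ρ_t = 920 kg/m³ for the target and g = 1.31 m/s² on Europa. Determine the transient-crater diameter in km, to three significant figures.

In SI units: d = 4360 m, v = 11000 m/s.
(ρ_i/ρ_t)^0.35 = (1640/920)^0.35 = 1.224
d^0.82 = 4360^0.82 = 964.7
v^0.4 = 11000^0.4 = 41.36
g^-0.23 = 1.31^-0.23 = 0.9398
D = 1.37 × 1.224 × 964.7 × 41.36 × 0.9398 = 62880 m
   = 62.88 km

D ≈ 62.9 km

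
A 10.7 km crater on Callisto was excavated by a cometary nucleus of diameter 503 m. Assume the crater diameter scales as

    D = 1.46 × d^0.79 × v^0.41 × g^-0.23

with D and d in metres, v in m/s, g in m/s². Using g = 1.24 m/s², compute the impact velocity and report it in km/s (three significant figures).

Rearranging for v: v = [D / (1.46 · 503^0.79 · 1.24^-0.23)]^(1/0.41).
D = 10700 m.
503^0.79 = 136.2
1.24^-0.23 = 0.9517
Denominator = 1.46 × 136.2 × 0.9517 = 189.2
D / 189.2 = 10700 / 189.2 = 56.55
v = 56.55^(1/0.41) = 56.55^2.439 = 18801 m/s

v ≈ 18.8 km/s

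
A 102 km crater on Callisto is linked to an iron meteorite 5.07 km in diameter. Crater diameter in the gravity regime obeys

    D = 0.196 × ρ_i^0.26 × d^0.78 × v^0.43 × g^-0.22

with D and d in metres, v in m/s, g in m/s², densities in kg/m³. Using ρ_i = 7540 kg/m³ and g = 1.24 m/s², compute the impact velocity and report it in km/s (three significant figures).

Rearranging for v: v = [D / (0.196 · 7540^0.26 · 5070^0.78 · 1.24^-0.22)]^(1/0.43).
D = 102000 m.
7540^0.26 = 10.19
5070^0.78 = 776.1
1.24^-0.22 = 0.9538
Denominator = 0.196 × 10.19 × 776.1 × 0.9538 = 1478
D / 1478 = 102000 / 1478 = 69.01
v = 69.01^(1/0.43) = 69.01^2.3256 = 18905 m/s

v ≈ 18.9 km/s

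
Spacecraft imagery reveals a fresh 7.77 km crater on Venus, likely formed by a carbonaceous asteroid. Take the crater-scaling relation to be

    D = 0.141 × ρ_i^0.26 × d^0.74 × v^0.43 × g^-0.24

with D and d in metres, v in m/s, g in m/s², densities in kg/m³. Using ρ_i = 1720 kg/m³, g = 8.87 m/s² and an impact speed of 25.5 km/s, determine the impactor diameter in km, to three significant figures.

d ≈ 1.04 km

Rearranging for d: d = [D / (0.141 · 1720^0.26 · 25500^0.43 · 8.87^-0.24)]^(1/0.74).
D = 7770 m.
1720^0.26 = 6.938
25500^0.43 = 78.49
8.87^-0.24 = 0.5922
Denominator = 0.141 × 6.938 × 78.49 × 0.5922 = 45.47
D / 45.47 = 7770 / 45.47 = 170.9
d = 170.9^(1/0.74) = 170.9^1.3514 = 1041 m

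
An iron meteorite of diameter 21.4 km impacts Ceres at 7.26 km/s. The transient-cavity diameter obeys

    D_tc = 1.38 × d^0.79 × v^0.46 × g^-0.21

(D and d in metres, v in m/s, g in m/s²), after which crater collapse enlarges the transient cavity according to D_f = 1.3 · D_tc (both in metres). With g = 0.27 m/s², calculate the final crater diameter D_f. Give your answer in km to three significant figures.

In SI: d = 21400 m, v = 7260 m/s.
d^0.79 = 21400^0.79 = 2636
v^0.46 = 7260^0.46 = 59.71
g^-0.21 = 0.27^-0.21 = 1.316
D_tc = 1.38 × 2636 × 59.71 × 1.316 = 2.858 × 10^5 m
D_f = 1.3 × 2.858 × 10^5 = 3.715 × 10^5 m
     = 371.5 km

D_f ≈ 372 km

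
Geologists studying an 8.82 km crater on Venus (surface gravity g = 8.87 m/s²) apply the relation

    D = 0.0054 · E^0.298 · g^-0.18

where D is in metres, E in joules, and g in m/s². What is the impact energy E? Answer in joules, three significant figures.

E ≈ 2.64 × 10^21 J

Rearranging: E = [D / (0.0054 · g^-0.18)]^(1/0.298).
D = 8820 m.
g^-0.18 = 8.87^-0.18 = 0.6751
D / (0.0054 × 0.6751) = 8820 / (3.646 × 10^-3) = 2.419 × 10^6
E = (2.419 × 10^6)^3.3557 = 2.640 × 10^21 J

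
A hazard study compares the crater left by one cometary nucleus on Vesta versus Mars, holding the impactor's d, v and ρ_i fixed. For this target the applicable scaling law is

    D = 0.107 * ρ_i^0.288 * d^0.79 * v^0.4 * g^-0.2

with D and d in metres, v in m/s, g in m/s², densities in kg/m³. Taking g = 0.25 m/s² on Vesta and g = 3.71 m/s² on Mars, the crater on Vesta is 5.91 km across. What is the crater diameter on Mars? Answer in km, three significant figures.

D ≈ 3.45 km

All impactor-dependent factors cancel in the ratio, leaving D_Mars/D_Vesta = (g_Mars/g_Vesta)^-0.2.
(3.71/0.25)^-0.2 = 14.84^-0.2 = 0.5831
D_Mars = 0.5831 × 5.91 km = 3.45 km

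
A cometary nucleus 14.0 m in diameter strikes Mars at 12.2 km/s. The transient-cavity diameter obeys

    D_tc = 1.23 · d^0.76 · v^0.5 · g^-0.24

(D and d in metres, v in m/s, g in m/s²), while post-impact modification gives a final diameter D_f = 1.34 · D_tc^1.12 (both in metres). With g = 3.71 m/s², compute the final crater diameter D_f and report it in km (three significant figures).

D_f ≈ 2.18 km

v = 12200 m/s.
d^0.76 = 14^0.76 = 7.431
v^0.5 = 12200^0.5 = 110.5
g^-0.24 = 3.71^-0.24 = 0.7300
D_tc = 1.23 × 7.431 × 110.5 × 0.7300 = 737.3 m
D_f = 1.34 × (737.3)^1.12 = 2182 m
     = 2.182 km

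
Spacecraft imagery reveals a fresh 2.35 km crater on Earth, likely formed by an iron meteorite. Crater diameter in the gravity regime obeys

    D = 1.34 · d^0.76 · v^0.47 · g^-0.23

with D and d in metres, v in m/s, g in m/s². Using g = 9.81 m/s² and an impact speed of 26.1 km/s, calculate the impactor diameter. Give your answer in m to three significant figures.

Rearranging for d: d = [D / (1.34 · 26100^0.47 · 9.81^-0.23)]^(1/0.76).
D = 2350 m.
26100^0.47 = 119.1
9.81^-0.23 = 0.5914
Denominator = 1.34 × 119.1 × 0.5914 = 94.38
D / 94.38 = 2350 / 94.38 = 24.90
d = 24.90^(1/0.76) = 24.90^1.3158 = 68.73 m

d ≈ 68.7 m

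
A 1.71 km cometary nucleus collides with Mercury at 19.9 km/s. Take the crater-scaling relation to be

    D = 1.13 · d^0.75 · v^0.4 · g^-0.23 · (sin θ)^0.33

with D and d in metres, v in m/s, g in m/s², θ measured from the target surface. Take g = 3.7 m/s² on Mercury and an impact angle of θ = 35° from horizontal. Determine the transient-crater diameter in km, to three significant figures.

In SI units: d = 1710 m, v = 19900 m/s.
d^0.75 = 1710^0.75 = 265.9
v^0.4 = 19900^0.4 = 52.43
g^-0.23 = 3.7^-0.23 = 0.7401
(sin 35°)^0.33 = 0.5736^0.33 = 0.8324
D = 1.13 × 265.9 × 52.43 × 0.7401 × 0.8324 = 9705 m
   = 9.705 km

D ≈ 9.71 km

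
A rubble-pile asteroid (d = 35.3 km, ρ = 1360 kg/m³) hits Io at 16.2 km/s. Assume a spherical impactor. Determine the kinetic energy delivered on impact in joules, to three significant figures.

E ≈ 4.11 × 10^24 J

d = 35300 m; v = 16200 m/s.
Mass m = (π/6) ρ d³ = (π/6) × 1360 × (35300)³ = 3.132 × 10^16 kg
E = ½ m v² = 0.5 × 3.132 × 10^16 × (16200)² = 4.110 × 10^24 J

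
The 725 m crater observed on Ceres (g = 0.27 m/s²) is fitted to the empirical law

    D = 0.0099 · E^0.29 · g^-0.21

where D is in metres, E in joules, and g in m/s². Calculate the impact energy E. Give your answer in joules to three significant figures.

Rearranging: E = [D / (0.0099 · g^-0.21)]^(1/0.29).
g^-0.21 = 0.27^-0.21 = 1.316
D / (0.0099 × 1.316) = 725 / (0.01303) = 5.564 × 10^4
E = (5.564 × 10^4)^3.4483 = 2.310 × 10^16 J

E ≈ 2.31 × 10^16 J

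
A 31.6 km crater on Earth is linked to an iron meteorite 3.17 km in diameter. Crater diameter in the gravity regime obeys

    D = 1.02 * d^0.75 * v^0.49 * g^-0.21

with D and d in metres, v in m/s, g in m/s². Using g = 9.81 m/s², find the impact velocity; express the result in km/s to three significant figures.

v ≈ 17.0 km/s

Rearranging for v: v = [D / (1.02 · 3170^0.75 · 9.81^-0.21)]^(1/0.49).
D = 31600 m.
3170^0.75 = 422.5
9.81^-0.21 = 0.6191
Denominator = 1.02 × 422.5 × 0.6191 = 266.8
D / 266.8 = 31600 / 266.8 = 118.4
v = 118.4^(1/0.49) = 118.4^2.0408 = 17033 m/s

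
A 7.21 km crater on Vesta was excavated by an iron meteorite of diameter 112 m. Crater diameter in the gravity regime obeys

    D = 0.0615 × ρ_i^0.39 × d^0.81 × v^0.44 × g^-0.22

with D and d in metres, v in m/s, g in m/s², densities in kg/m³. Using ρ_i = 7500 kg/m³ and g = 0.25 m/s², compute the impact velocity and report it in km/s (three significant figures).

v ≈ 10.3 km/s

Rearranging for v: v = [D / (0.0615 · 7500^0.39 · 112^0.81 · 0.25^-0.22)]^(1/0.44).
D = 7210 m.
7500^0.39 = 32.45
112^0.81 = 45.69
0.25^-0.22 = 1.357
Denominator = 0.0615 × 32.45 × 45.69 × 1.357 = 123.7
D / 123.7 = 7210 / 123.7 = 58.29
v = 58.29^(1/0.44) = 58.29^2.2727 = 10296 m/s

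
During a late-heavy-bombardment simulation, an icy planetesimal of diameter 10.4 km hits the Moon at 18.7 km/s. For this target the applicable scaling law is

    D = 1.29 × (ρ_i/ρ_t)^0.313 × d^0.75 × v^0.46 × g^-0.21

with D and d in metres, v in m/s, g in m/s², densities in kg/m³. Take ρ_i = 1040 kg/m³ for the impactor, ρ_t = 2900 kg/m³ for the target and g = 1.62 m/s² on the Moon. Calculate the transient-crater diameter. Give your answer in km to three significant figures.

D ≈ 80.4 km

In SI units: d = 10400 m, v = 18700 m/s.
(ρ_i/ρ_t)^0.313 = (1040/2900)^0.313 = 0.7254
d^0.75 = 10400^0.75 = 1030
v^0.46 = 18700^0.46 = 92.27
g^-0.21 = 1.62^-0.21 = 0.9037
D = 1.29 × 0.7254 × 1030 × 92.27 × 0.9037 = 80369 m
   = 80.37 km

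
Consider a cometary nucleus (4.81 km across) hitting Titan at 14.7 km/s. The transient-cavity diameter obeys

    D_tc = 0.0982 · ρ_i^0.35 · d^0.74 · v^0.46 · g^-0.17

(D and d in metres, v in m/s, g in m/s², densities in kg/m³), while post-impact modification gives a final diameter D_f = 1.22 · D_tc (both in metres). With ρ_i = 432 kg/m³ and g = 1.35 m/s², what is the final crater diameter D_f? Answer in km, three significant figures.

In SI: d = 4810 m, v = 14700 m/s.
ρ_i^0.35 = 432^0.35 = 8.364
d^0.74 = 4810^0.74 = 530.6
v^0.46 = 14700^0.46 = 82.60
g^-0.17 = 1.35^-0.17 = 0.9503
D_tc = 0.0982 × 8.364 × 530.6 × 82.60 × 0.9503 = 34210 m
D_f = 1.22 × 34210 = 41736 m
     = 41.74 km

D_f ≈ 41.7 km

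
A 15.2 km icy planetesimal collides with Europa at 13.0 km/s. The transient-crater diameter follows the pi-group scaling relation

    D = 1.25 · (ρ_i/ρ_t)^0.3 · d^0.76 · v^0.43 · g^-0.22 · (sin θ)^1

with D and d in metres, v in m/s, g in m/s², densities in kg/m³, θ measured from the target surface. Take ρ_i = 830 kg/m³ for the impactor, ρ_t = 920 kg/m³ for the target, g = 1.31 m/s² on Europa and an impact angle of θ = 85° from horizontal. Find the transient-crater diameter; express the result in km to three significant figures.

D ≈ 101 km

In SI units: d = 15200 m, v = 13000 m/s.
(ρ_i/ρ_t)^0.3 = (830/920)^0.3 = 0.9696
d^0.76 = 15200^0.76 = 1507
v^0.43 = 13000^0.43 = 58.75
g^-0.22 = 1.31^-0.22 = 0.9423
(sin 85°)^1 = 0.9962^1 = 0.9962
D = 1.25 × 0.9696 × 1507 × 58.75 × 0.9423 × 0.9962 = 1.007 × 10^5 m
   = 100.7 km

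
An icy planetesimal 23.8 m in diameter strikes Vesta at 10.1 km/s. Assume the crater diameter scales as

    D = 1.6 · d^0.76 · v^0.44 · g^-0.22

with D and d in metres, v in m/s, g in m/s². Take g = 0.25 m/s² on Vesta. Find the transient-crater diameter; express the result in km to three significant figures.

D ≈ 1.40 km

In SI units: v = 10100 m/s.
d^0.76 = 23.8^0.76 = 11.12
v^0.44 = 10100^0.44 = 57.80
g^-0.22 = 0.25^-0.22 = 1.357
D = 1.6 × 11.12 × 57.80 × 1.357 = 1396 m
   = 1.396 km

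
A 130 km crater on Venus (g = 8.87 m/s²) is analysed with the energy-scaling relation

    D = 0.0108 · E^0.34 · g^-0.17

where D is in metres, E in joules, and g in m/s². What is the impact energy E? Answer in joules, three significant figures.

E ≈ 1.99 × 10^21 J

Rearranging: E = [D / (0.0108 · g^-0.17)]^(1/0.34).
D = 130000 m.
g^-0.17 = 8.87^-0.17 = 0.6900
D / (0.0108 × 0.6900) = 130000 / (7.452 × 10^-3) = 1.744 × 10^7
E = (1.744 × 10^7)^2.9412 = 1.990 × 10^21 J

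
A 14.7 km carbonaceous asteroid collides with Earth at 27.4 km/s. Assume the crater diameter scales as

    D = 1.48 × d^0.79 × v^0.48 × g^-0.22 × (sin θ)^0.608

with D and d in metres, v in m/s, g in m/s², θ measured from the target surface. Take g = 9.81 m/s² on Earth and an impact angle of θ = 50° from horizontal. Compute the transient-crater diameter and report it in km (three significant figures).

In SI units: d = 14700 m, v = 27400 m/s.
d^0.79 = 14700^0.79 = 1960
v^0.48 = 27400^0.48 = 134.9
g^-0.22 = 9.81^-0.22 = 0.6051
(sin 50°)^0.608 = 0.7660^0.608 = 0.8504
D = 1.48 × 1960 × 134.9 × 0.6051 × 0.8504 = 2.014 × 10^5 m
   = 201.4 km

D ≈ 201 km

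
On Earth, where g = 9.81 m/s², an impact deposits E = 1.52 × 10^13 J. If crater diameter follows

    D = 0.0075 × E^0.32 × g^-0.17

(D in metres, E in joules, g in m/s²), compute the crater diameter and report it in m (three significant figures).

D ≈ 84.1 m

E^0.32 = (1.52 × 10^13)^0.32 = 1.653 × 10^4
g^-0.17 = 9.81^-0.17 = 0.6783
D = 0.0075 × 1.653 × 10^4 × 0.6783 = 84.09 m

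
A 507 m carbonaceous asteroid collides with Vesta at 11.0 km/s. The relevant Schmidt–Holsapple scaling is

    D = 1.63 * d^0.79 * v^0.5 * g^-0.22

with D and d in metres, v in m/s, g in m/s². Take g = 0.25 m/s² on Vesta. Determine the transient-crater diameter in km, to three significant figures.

D ≈ 31.8 km

In SI units: v = 11000 m/s.
d^0.79 = 507^0.79 = 137.1
v^0.5 = 11000^0.5 = 104.9
g^-0.22 = 0.25^-0.22 = 1.357
D = 1.63 × 137.1 × 104.9 × 1.357 = 31811 m
   = 31.81 km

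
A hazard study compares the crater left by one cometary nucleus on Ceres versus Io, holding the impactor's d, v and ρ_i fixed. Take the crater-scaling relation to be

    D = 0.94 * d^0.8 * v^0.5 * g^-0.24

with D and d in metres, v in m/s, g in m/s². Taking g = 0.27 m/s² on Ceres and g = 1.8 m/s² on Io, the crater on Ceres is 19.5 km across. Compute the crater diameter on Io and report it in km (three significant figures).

All impactor-dependent factors cancel in the ratio, leaving D_Io/D_Ceres = (g_Io/g_Ceres)^-0.24.
(1.8/0.27)^-0.24 = 6.667^-0.24 = 0.6342
D_Io = 0.6342 × 19.5 km = 12.4 km

D ≈ 12.4 km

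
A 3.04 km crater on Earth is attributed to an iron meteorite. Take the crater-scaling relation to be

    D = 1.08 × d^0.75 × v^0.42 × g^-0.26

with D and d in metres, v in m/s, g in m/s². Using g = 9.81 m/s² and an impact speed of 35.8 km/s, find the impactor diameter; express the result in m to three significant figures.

Rearranging for d: d = [D / (1.08 · 35800^0.42 · 9.81^-0.26)]^(1/0.75).
D = 3040 m.
35800^0.42 = 81.78
9.81^-0.26 = 0.5523
Denominator = 1.08 × 81.78 × 0.5523 = 48.78
D / 48.78 = 3040 / 48.78 = 62.32
d = 62.32^(1/0.75) = 62.32^1.3333 = 247.0 m

d ≈ 247 m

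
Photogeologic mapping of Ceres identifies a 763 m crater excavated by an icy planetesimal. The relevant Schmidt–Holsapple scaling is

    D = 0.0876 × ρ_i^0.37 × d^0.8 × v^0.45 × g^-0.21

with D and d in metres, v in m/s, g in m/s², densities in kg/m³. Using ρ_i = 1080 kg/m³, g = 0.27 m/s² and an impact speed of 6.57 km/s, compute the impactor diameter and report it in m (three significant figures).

Rearranging for d: d = [D / (0.0876 · 1080^0.37 · 6570^0.45 · 0.27^-0.21)]^(1/0.8).
1080^0.37 = 13.25
6570^0.45 = 52.23
0.27^-0.21 = 1.316
Denominator = 0.0876 × 13.25 × 52.23 × 1.316 = 79.78
D / 79.78 = 763 / 79.78 = 9.564
d = 9.564^(1/0.8) = 9.564^1.25 = 16.82 m

d ≈ 16.8 m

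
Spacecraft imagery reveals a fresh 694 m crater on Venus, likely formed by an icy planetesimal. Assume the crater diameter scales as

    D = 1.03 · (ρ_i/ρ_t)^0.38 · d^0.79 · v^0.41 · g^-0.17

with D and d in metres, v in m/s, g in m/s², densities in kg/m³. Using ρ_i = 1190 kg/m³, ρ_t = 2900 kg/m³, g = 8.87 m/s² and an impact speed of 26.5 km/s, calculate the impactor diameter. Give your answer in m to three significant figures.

d ≈ 47.3 m

Rearranging for d: d = [D / (1.03 · (1190/2900)^0.38 · 26500^0.41 · 8.87^-0.17)]^(1/0.79).
(1190/2900)^0.38 = 0.7128
26500^0.41 = 65.09
8.87^-0.17 = 0.6900
Denominator = 1.03 × 0.7128 × 65.09 × 0.6900 = 32.97
D / 32.97 = 694 / 32.97 = 21.05
d = 21.05^(1/0.79) = 21.05^1.2658 = 47.31 m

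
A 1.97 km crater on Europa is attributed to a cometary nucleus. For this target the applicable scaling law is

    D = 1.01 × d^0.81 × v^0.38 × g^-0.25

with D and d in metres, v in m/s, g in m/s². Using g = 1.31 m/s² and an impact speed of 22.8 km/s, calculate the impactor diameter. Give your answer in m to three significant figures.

d ≈ 113 m

Rearranging for d: d = [D / (1.01 · 22800^0.38 · 1.31^-0.25)]^(1/0.81).
D = 1970 m.
22800^0.38 = 45.29
1.31^-0.25 = 0.9347
Denominator = 1.01 × 45.29 × 0.9347 = 42.76
D / 42.76 = 1970 / 42.76 = 46.07
d = 46.07^(1/0.81) = 46.07^1.2346 = 113.2 m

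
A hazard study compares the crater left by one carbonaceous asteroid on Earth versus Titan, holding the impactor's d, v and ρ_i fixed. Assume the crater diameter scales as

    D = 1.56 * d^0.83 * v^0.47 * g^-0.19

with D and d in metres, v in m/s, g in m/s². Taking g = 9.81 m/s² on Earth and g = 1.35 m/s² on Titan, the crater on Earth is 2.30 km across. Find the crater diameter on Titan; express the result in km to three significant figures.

D ≈ 3.35 km

All impactor-dependent factors cancel in the ratio, leaving D_Titan/D_Earth = (g_Titan/g_Earth)^-0.19.
(1.35/9.81)^-0.19 = 0.1376^-0.19 = 1.458
D_Titan = 1.458 × 2.30 km = 3.35 km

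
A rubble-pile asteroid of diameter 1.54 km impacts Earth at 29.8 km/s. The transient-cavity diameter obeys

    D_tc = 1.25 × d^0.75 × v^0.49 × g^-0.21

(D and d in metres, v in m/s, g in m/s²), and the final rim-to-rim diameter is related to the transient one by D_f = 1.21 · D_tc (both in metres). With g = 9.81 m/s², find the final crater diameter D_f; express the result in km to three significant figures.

D_f ≈ 35.8 km

In SI: d = 1540 m, v = 29800 m/s.
d^0.75 = 1540^0.75 = 245.8
v^0.49 = 29800^0.49 = 155.7
g^-0.21 = 9.81^-0.21 = 0.6191
D_tc = 1.25 × 245.8 × 155.7 × 0.6191 = 29620 m
D_f = 1.21 × 29620 = 35840 m
     = 35.84 km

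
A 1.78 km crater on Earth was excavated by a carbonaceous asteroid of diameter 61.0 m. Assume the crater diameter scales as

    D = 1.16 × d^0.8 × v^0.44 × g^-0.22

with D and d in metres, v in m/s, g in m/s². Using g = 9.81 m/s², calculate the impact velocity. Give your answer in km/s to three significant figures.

Rearranging for v: v = [D / (1.16 · 61^0.8 · 9.81^-0.22)]^(1/0.44).
D = 1780 m.
61^0.8 = 26.81
9.81^-0.22 = 0.6051
Denominator = 1.16 × 26.81 × 0.6051 = 18.82
D / 18.82 = 1780 / 18.82 = 94.58
v = 94.58^(1/0.44) = 94.58^2.2727 = 30931 m/s

v ≈ 30.9 km/s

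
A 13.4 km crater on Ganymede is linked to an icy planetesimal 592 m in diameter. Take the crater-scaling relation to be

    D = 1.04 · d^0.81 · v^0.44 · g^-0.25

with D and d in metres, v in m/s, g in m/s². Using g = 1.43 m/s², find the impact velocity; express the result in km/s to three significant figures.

Rearranging for v: v = [D / (1.04 · 592^0.81 · 1.43^-0.25)]^(1/0.44).
D = 13400 m.
592^0.81 = 176.0
1.43^-0.25 = 0.9145
Denominator = 1.04 × 176.0 × 0.9145 = 167.4
D / 167.4 = 13400 / 167.4 = 80.05
v = 80.05^(1/0.44) = 80.05^2.2727 = 21172 m/s

v ≈ 21.2 km/s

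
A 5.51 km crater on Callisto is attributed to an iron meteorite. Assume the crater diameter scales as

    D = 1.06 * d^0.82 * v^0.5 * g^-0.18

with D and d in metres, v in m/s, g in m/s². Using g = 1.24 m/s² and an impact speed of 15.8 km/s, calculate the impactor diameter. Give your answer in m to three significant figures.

d ≈ 98.1 m

Rearranging for d: d = [D / (1.06 · 15800^0.5 · 1.24^-0.18)]^(1/0.82).
D = 5510 m.
15800^0.5 = 125.7
1.24^-0.18 = 0.9620
Denominator = 1.06 × 125.7 × 0.9620 = 128.2
D / 128.2 = 5510 / 128.2 = 42.98
d = 42.98^(1/0.82) = 42.98^1.2195 = 98.12 m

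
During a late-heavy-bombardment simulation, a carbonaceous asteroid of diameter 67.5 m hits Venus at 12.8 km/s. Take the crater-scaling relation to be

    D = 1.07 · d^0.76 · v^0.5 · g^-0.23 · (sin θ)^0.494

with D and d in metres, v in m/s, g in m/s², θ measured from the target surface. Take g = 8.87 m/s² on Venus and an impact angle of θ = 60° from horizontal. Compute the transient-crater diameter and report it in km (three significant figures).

D ≈ 1.68 km

In SI units: v = 12800 m/s.
d^0.76 = 67.5^0.76 = 24.56
v^0.5 = 12800^0.5 = 113.1
g^-0.23 = 8.87^-0.23 = 0.6053
(sin 60°)^0.494 = 0.8660^0.494 = 0.9314
D = 1.07 × 24.56 × 113.1 × 0.6053 × 0.9314 = 1676 m
   = 1.676 km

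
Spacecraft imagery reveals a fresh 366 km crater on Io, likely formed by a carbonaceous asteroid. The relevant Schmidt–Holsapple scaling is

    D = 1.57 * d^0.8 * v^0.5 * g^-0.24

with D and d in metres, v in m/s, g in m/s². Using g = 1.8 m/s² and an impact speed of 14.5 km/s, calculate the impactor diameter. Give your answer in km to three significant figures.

d ≈ 15.3 km

Rearranging for d: d = [D / (1.57 · 14500^0.5 · 1.8^-0.24)]^(1/0.8).
D = 366000 m.
14500^0.5 = 120.4
1.8^-0.24 = 0.8684
Denominator = 1.57 × 120.4 × 0.8684 = 164.2
D / 164.2 = 366000 / 164.2 = 2229
d = 2229^(1/0.8) = 2229^1.25 = 15316 m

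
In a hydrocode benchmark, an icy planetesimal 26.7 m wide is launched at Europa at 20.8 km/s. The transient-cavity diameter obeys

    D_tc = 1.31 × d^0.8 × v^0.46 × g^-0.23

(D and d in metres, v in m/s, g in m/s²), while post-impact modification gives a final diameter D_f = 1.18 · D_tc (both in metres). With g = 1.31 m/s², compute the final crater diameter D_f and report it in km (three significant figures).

v = 20800 m/s.
d^0.8 = 26.7^0.8 = 13.84
v^0.46 = 20800^0.46 = 96.90
g^-0.23 = 1.31^-0.23 = 0.9398
D_tc = 1.31 × 13.84 × 96.90 × 0.9398 = 1651 m
D_f = 1.18 × 1651 = 1948 m
     = 1.948 km

D_f ≈ 1.95 km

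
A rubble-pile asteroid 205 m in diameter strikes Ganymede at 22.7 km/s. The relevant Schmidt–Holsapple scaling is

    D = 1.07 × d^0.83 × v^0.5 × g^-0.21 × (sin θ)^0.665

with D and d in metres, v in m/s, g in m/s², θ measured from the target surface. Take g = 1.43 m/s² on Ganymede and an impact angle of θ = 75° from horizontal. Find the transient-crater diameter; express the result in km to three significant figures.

D ≈ 12.1 km

In SI units: v = 22700 m/s.
d^0.83 = 205^0.83 = 82.94
v^0.5 = 22700^0.5 = 150.7
g^-0.21 = 1.43^-0.21 = 0.9276
(sin 75°)^0.665 = 0.9659^0.665 = 0.9772
D = 1.07 × 82.94 × 150.7 × 0.9276 × 0.9772 = 12123 m
   = 12.12 km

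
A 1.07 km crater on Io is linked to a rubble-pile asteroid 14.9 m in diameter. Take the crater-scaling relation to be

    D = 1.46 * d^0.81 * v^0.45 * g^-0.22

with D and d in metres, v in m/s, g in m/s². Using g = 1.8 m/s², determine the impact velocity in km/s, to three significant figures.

Rearranging for v: v = [D / (1.46 · 14.9^0.81 · 1.8^-0.22)]^(1/0.45).
D = 1070 m.
14.9^0.81 = 8.918
1.8^-0.22 = 0.8787
Denominator = 1.46 × 8.918 × 0.8787 = 11.44
D / 11.44 = 1070 / 11.44 = 93.53
v = 93.53^(1/0.45) = 93.53^2.2222 = 23980 m/s

v ≈ 24.0 km/s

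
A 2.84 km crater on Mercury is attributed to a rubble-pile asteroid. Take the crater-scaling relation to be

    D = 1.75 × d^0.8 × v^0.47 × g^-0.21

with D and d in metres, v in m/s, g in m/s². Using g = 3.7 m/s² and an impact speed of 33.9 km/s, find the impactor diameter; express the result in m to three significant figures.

Rearranging for d: d = [D / (1.75 · 33900^0.47 · 3.7^-0.21)]^(1/0.8).
D = 2840 m.
33900^0.47 = 134.6
3.7^-0.21 = 0.7598
Denominator = 1.75 × 134.6 × 0.7598 = 179.0
D / 179.0 = 2840 / 179.0 = 15.87
d = 15.87^(1/0.8) = 15.87^1.25 = 31.68 m

d ≈ 31.7 m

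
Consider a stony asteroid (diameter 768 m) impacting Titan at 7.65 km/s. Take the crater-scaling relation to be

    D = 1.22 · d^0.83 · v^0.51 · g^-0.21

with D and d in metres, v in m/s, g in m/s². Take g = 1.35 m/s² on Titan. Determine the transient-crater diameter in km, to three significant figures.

In SI units: v = 7650 m/s.
d^0.83 = 768^0.83 = 248.2
v^0.51 = 7650^0.51 = 95.65
g^-0.21 = 1.35^-0.21 = 0.9389
D = 1.22 × 248.2 × 95.65 × 0.9389 = 27194 m
   = 27.19 km

D ≈ 27.2 km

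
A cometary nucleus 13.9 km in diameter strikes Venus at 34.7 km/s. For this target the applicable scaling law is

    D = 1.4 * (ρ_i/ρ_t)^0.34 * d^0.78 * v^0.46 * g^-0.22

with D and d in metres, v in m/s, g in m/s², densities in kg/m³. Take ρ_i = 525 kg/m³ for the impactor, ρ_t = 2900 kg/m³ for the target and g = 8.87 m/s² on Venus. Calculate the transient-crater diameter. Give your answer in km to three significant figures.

In SI units: d = 13900 m, v = 34700 m/s.
(ρ_i/ρ_t)^0.34 = (525/2900)^0.34 = 0.5593
d^0.78 = 13900^0.78 = 1704
v^0.46 = 34700^0.46 = 122.6
g^-0.22 = 8.87^-0.22 = 0.6187
D = 1.4 × 0.5593 × 1704 × 122.6 × 0.6187 = 1.012 × 10^5 m
   = 101.2 km

D ≈ 101 km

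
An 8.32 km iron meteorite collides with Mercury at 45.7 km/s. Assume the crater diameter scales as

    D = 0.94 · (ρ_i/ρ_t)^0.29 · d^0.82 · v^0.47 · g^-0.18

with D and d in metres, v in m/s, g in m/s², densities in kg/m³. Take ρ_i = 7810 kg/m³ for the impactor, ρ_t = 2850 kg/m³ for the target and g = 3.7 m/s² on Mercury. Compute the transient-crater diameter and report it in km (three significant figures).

In SI units: d = 8320 m, v = 45700 m/s.
(ρ_i/ρ_t)^0.29 = (7810/2850)^0.29 = 1.340
d^0.82 = 8320^0.82 = 1639
v^0.47 = 45700^0.47 = 154.9
g^-0.18 = 3.7^-0.18 = 0.7902
D = 0.94 × 1.340 × 1639 × 154.9 × 0.7902 = 2.527 × 10^5 m
   = 252.7 km

D ≈ 253 km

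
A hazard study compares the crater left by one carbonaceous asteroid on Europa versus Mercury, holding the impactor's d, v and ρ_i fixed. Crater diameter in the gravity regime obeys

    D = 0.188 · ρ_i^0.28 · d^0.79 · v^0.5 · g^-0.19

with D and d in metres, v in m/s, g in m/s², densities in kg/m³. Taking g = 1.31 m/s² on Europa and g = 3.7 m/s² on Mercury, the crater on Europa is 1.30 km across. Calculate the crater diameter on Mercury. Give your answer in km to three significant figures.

All impactor-dependent factors cancel in the ratio, leaving D_Mercury/D_Europa = (g_Mercury/g_Europa)^-0.19.
(3.7/1.31)^-0.19 = 2.824^-0.19 = 0.8210
D_Mercury = 0.8210 × 1.30 km = 1.07 km

D ≈ 1.07 km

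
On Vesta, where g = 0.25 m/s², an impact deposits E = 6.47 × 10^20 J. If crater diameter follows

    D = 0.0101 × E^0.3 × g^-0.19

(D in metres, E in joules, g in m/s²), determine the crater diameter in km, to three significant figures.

D ≈ 23.0 km

E^0.3 = (6.47 × 10^20)^0.3 = 1.751 × 10^6
g^-0.19 = 0.25^-0.19 = 1.301
D = 0.0101 × 1.751 × 10^6 × 1.301 = 23008 m
   = 23.01 km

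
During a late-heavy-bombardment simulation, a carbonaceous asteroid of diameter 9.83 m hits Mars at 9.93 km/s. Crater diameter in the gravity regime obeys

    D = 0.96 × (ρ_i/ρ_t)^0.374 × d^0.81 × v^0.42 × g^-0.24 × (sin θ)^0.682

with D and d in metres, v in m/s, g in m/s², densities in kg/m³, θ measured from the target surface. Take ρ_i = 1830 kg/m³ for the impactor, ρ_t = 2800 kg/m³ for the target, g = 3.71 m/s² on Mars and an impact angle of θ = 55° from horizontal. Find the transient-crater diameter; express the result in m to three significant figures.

D ≈ 159 m

In SI units: v = 9930 m/s.
(ρ_i/ρ_t)^0.374 = (1830/2800)^0.374 = 0.8529
d^0.81 = 9.83^0.81 = 6.367
v^0.42 = 9930^0.42 = 47.72
g^-0.24 = 3.71^-0.24 = 0.7300
(sin 55°)^0.682 = 0.8192^0.682 = 0.8728
D = 0.96 × 0.8529 × 6.367 × 47.72 × 0.7300 × 0.8728 = 158.5 m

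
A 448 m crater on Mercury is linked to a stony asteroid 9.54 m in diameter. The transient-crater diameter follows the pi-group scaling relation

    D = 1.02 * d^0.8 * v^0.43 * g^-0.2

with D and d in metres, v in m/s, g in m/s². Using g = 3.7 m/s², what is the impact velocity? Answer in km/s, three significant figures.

Rearranging for v: v = [D / (1.02 · 9.54^0.8 · 3.7^-0.2)]^(1/0.43).
9.54^0.8 = 6.076
3.7^-0.2 = 0.7698
Denominator = 1.02 × 6.076 × 0.7698 = 4.771
D / 4.771 = 448 / 4.771 = 93.90
v = 93.90^(1/0.43) = 93.90^2.3256 = 38693 m/s

v ≈ 38.7 km/s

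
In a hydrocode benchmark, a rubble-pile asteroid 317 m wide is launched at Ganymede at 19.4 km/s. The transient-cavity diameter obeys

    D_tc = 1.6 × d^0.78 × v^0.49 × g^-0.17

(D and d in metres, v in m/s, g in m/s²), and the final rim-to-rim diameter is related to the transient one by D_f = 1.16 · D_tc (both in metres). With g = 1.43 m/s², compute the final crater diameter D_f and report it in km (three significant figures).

v = 19400 m/s.
d^0.78 = 317^0.78 = 89.29
v^0.49 = 19400^0.49 = 126.2
g^-0.17 = 1.43^-0.17 = 0.9410
D_tc = 1.6 × 89.29 × 126.2 × 0.9410 = 16970 m
D_f = 1.16 × 16970 = 19685 m
     = 19.69 km

D_f ≈ 19.7 km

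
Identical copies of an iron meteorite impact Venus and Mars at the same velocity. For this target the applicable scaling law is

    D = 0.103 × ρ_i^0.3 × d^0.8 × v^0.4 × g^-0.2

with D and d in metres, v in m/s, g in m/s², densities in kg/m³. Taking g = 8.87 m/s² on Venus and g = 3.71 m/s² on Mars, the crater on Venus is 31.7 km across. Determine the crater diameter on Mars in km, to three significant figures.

D ≈ 37.7 km

All impactor-dependent factors cancel in the ratio, leaving D_Mars/D_Venus = (g_Mars/g_Venus)^-0.2.
(3.71/8.87)^-0.2 = 0.4183^-0.2 = 1.190
D_Mars = 1.190 × 31.7 km = 37.7 km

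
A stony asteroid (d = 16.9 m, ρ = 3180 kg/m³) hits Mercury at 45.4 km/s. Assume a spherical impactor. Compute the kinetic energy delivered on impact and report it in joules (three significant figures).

E ≈ 8.28 × 10^15 J

v = 45400 m/s.
Mass m = (π/6) ρ d³ = (π/6) × 3180 × (16.9)³ = 8.037 × 10^6 kg
E = ½ m v² = 0.5 × 8.037 × 10^6 × (45400)² = 8.283 × 10^15 J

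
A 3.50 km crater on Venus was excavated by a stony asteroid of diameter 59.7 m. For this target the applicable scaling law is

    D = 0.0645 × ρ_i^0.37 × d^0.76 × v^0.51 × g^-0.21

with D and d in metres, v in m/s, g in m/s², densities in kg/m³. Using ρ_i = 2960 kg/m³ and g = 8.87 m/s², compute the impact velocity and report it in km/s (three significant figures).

v ≈ 32.3 km/s

Rearranging for v: v = [D / (0.0645 · 2960^0.37 · 59.7^0.76 · 8.87^-0.21)]^(1/0.51).
D = 3500 m.
2960^0.37 = 19.25
59.7^0.76 = 22.37
8.87^-0.21 = 0.6323
Denominator = 0.0645 × 19.25 × 22.37 × 0.6323 = 17.56
D / 17.56 = 3500 / 17.56 = 199.3
v = 199.3^(1/0.51) = 199.3^1.9608 = 32276 m/s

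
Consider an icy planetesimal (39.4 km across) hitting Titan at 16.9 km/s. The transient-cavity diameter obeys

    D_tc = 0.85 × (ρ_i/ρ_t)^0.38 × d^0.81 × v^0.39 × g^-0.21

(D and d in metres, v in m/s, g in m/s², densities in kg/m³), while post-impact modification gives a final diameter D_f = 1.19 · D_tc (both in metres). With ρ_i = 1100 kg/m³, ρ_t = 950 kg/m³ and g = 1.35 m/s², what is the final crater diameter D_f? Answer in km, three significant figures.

In SI: d = 39400 m, v = 16900 m/s.
(ρ_i/ρ_t)^0.38 = (1100/950)^0.38 = 1.057
d^0.81 = 39400^0.81 = 5277
v^0.39 = 16900^0.39 = 44.55
g^-0.21 = 1.35^-0.21 = 0.9389
D_tc = 0.85 × 1.057 × 5277 × 44.55 × 0.9389 = 1.983 × 10^5 m
D_f = 1.19 × 1.983 × 10^5 = 2.360 × 10^5 m
     = 236.0 km

D_f ≈ 236 km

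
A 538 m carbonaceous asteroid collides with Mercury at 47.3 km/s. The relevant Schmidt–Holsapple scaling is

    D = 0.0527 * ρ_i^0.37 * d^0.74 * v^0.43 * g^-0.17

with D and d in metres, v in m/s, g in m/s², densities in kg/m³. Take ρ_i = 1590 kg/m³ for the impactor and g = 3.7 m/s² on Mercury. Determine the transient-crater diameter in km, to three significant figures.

In SI units: v = 47300 m/s.
ρ_i^0.37 = 1590^0.37 = 15.29
d^0.74 = 538^0.74 = 104.9
v^0.43 = 47300^0.43 = 102.4
g^-0.17 = 3.7^-0.17 = 0.8006
D = 0.0527 × 15.29 × 104.9 × 102.4 × 0.8006 = 6930 m
   = 6.930 km

D ≈ 6.93 km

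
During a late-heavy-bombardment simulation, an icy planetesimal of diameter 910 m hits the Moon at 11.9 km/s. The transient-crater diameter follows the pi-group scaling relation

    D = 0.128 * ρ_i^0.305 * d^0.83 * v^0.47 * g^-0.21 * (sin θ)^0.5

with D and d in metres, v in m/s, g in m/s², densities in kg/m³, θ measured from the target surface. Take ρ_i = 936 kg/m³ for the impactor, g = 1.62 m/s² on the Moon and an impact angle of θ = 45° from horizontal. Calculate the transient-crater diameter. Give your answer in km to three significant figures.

D ≈ 18.4 km

In SI units: v = 11900 m/s.
ρ_i^0.305 = 936^0.305 = 8.058
d^0.83 = 910^0.83 = 285.8
v^0.47 = 11900^0.47 = 82.32
g^-0.21 = 1.62^-0.21 = 0.9037
(sin 45°)^0.5 = 0.7071^0.5 = 0.8409
D = 0.128 × 8.058 × 285.8 × 82.32 × 0.9037 × 0.8409 = 18441 m
   = 18.44 km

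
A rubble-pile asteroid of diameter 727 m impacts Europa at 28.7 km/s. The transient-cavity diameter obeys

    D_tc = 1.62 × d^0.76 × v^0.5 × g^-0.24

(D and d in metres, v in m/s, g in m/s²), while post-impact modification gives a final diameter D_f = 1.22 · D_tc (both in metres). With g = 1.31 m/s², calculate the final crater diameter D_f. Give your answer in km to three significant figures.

v = 28700 m/s.
d^0.76 = 727^0.76 = 149.5
v^0.5 = 28700^0.5 = 169.4
g^-0.24 = 1.31^-0.24 = 0.9372
D_tc = 1.62 × 149.5 × 169.4 × 0.9372 = 38450 m
D_f = 1.22 × 38450 = 46909 m
     = 46.91 km

D_f ≈ 46.9 km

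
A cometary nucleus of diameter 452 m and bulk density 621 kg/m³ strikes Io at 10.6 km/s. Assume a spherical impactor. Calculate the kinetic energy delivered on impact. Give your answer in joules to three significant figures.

E ≈ 1.69 × 10^18 J

v = 10600 m/s.
Mass m = (π/6) ρ d³ = (π/6) × 621 × (452)³ = 3.003 × 10^10 kg
E = ½ m v² = 0.5 × 3.003 × 10^10 × (10600)² = 1.687 × 10^18 J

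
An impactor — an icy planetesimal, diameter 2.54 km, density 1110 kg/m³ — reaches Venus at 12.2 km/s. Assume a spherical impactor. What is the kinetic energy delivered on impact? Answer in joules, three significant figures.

E ≈ 7.09 × 10^20 J

d = 2540 m; v = 12200 m/s.
Mass m = (π/6) ρ d³ = (π/6) × 1110 × (2540)³ = 9.524 × 10^12 kg
E = ½ m v² = 0.5 × 9.524 × 10^12 × (12200)² = 7.088 × 10^20 J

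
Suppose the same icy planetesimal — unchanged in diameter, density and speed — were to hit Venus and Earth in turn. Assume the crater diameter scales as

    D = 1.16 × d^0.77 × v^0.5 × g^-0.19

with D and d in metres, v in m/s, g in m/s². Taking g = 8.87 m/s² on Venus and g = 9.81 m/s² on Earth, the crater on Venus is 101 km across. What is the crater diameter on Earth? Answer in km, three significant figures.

All impactor-dependent factors cancel in the ratio, leaving D_Earth/D_Venus = (g_Earth/g_Venus)^-0.19.
(9.81/8.87)^-0.19 = 1.106^-0.19 = 0.9810
D_Earth = 0.9810 × 101 km = 99.1 km

D ≈ 99.1 km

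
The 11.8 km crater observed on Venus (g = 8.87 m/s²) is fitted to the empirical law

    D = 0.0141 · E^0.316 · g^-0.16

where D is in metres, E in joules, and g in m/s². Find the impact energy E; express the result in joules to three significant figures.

Rearranging: E = [D / (0.0141 · g^-0.16)]^(1/0.316).
D = 11800 m.
g^-0.16 = 8.87^-0.16 = 0.7052
D / (0.0141 × 0.7052) = 11800 / (9.943 × 10^-3) = 1.187 × 10^6
E = (1.187 × 10^6)^3.1646 = 1.672 × 10^19 J

E ≈ 1.67 × 10^19 J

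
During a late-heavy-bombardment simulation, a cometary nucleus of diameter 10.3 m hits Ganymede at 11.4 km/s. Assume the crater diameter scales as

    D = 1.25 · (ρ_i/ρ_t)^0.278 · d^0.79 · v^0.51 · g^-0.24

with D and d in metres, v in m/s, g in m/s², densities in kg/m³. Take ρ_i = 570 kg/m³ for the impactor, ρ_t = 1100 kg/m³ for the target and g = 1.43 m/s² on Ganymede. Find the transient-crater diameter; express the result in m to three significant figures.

In SI units: v = 11400 m/s.
(ρ_i/ρ_t)^0.278 = (570/1100)^0.278 = 0.8330
d^0.79 = 10.3^0.79 = 6.312
v^0.51 = 11400^0.51 = 117.2
g^-0.24 = 1.43^-0.24 = 0.9177
D = 1.25 × 0.8330 × 6.312 × 117.2 × 0.9177 = 706.9 m

D ≈ 707 m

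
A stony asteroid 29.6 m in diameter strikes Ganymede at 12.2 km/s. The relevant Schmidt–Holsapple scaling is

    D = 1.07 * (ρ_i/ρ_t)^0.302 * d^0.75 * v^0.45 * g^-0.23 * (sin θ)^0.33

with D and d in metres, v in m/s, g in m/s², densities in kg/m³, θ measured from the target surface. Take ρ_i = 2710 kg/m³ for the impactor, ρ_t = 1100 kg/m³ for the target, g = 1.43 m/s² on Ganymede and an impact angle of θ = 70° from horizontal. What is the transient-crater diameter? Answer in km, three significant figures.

In SI units: v = 12200 m/s.
(ρ_i/ρ_t)^0.302 = (2710/1100)^0.302 = 1.313
d^0.75 = 29.6^0.75 = 12.69
v^0.45 = 12200^0.45 = 69.00
g^-0.23 = 1.43^-0.23 = 0.9210
(sin 70°)^0.33 = 0.9397^0.33 = 0.9797
D = 1.07 × 1.313 × 12.69 × 69.00 × 0.9210 × 0.9797 = 1110 m
   = 1.110 km

D ≈ 1.11 km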